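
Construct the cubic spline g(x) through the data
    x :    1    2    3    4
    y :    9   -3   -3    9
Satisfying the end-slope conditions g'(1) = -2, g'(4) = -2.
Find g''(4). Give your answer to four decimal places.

-55.2000

Let M_i = g''(x_i). Step sizes h_i = 1, 1, 1; slopes of the chords Δ_i = (y_(i+1) - y_i)/h_i = -12, 0, 12.
  1·M_0 + 4·M_1 + 1·M_2 = 6(Δ_1 - Δ_0) = 72
  1·M_1 + 4·M_2 + 1·M_3 = 6(Δ_2 - Δ_1) = 72
Clamped end conditions give two more equations: 2h_0·M_0 + h_0·M_1 = 6(Δ_0 - g'(1)) = -60 and h_2·M_2 + 2h_2·M_3 = 6(g'(4) - Δ_2) = -84.
Hence M_0 = -204/5, M_1 = 108/5, M_2 = 132/5, M_3 = -276/5.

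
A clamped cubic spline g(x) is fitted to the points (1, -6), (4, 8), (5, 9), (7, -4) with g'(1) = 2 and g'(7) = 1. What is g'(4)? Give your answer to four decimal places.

4.0357

With M_i denoting the second derivative at x_i, h_i = 3, 1, 2, and Δ_i = (y_(i+1) − y_i)/h_i = 14/3, 1, -13/2:
  3·M_0 + 8·M_1 + 1·M_2 = 6(Δ_1 - Δ_0) = -22
  1·M_1 + 6·M_2 + 2·M_3 = 6(Δ_2 - Δ_1) = -45
Clamped end conditions give two more equations: 2h_0·M_0 + h_0·M_1 = 6(Δ_0 - g'(1)) = 16 and h_2·M_2 + 2h_2·M_3 = 6(g'(7) - Δ_2) = 45.
Solving the tridiagonal system: M_0 = 167/42, M_1 = -55/21, M_2 = -545/42, M_3 = 745/42.
On [4, 5], g'(x) = b_1 + 2c_1·(x - 4) + 3d_1·(x - 4)² with b_1 = Δ_1 - h_1(2M_1 + M_2)/6 = 113/28, c_1 = M_1/2 = -55/42, d_1 = (M_2 - M_1)/(6h_1) = -145/84. So g'(4) = 113/28.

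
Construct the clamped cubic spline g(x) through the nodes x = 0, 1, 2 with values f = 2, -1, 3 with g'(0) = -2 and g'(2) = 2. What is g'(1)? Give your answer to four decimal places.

0.7500

Let m_i = g''(x_i). Step sizes h_i = 1, 1; slopes of the chords Δ_i = (y_(i+1) - y_i)/h_i = -3, 4.
  1·m_0 + 4·m_1 + 1·m_2 = 6(Δ_1 - Δ_0) = 42
Clamped end conditions give two more equations: 2h_0·m_0 + h_0·m_1 = 6(Δ_0 - g'(0)) = -6 and h_1·m_1 + 2h_1·m_2 = 6(g'(2) - Δ_1) = -12.
Solving the tridiagonal system: m_0 = -23/2, m_1 = 17, m_2 = -29/2.
On [1, 2], g'(x) = b_1 + 2c_1·(x - 1) + 3d_1·(x - 1)² with b_1 = Δ_1 - h_1(2m_1 + m_2)/6 = 3/4, c_1 = m_1/2 = 17/2, d_1 = (m_2 - m_1)/(6h_1) = -21/4. So g'(1) = 3/4.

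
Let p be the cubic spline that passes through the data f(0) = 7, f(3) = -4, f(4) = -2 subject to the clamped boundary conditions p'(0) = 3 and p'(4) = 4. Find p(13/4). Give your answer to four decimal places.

-4.0156

Let σ_i = p''(x_i). Step sizes h_i = 3, 1; slopes of the chords Δ_i = (y_(i+1) - y_i)/h_i = -11/3, 2.
  3·σ_0 + 8·σ_1 + 1·σ_2 = 6(Δ_1 - Δ_0) = 34
Clamped end conditions give two more equations: 2h_0·σ_0 + h_0·σ_1 = 6(Δ_0 - p'(0)) = -40 and h_1·σ_1 + 2h_1·σ_2 = 6(p'(4) - Δ_1) = 12.
Solving: σ_0 = -32/3, σ_1 = 8, σ_2 = 2.
On [3, 4], p(x) = -4 - 1·(x - 3) + 4·(x - 3)² - 1·(x - 3)³.
With (x - 3) = 1/4: p(13/4) = -257/64.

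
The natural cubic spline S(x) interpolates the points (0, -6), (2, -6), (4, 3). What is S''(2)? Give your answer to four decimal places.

3.3750

Put M_i = S'' at the i-th knot. Here h = (2, 2) and Δ = (0, 9/2), so the interior equations h_(i-1)·M_(i-1) + 2(h_(i-1)+h_i)·M_i + h_i·M_(i+1) = 6(Δ_i − Δ_(i-1)) read
  2·M_0 + 8·M_1 + 2·M_2 = 6(Δ_1 - Δ_0) = 27
Natural end conditions: M_0 = M_2 = 0.
Forward elimination and back-substitution give M_0 = 0, M_1 = 27/8, M_2 = 0.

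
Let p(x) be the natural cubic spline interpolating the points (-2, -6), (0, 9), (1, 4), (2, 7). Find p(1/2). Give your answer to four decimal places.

6.4592

Write M_i for p''(x_i). With h_i = 2, 1, 1 and divided differences Δ_i = 15/2, -5, 3, the continuity of p' gives the tridiagonal system
  2·M_0 + 6·M_1 + 1·M_2 = 6(Δ_1 - Δ_0) = -75
  1·M_1 + 4·M_2 + 1·M_3 = 6(Δ_2 - Δ_1) = 48
Natural end conditions: M_0 = M_3 = 0.
Solving: M_0 = 0, M_1 = -348/23, M_2 = 363/23, M_3 = 0.
On [0, 1], p(x) = 9 - 119/46·x - 174/23·x² + 237/46·x³.
With x = 1/2: p(1/2) = 2377/368.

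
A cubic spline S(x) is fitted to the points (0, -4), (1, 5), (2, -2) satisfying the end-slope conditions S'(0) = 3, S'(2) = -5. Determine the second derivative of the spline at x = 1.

Let σ_i = S''(x_i). Step sizes h_i = 1, 1; slopes of the chords Δ_i = (y_(i+1) - y_i)/h_i = 9, -7.
  1·σ_0 + 4·σ_1 + 1·σ_2 = 6(Δ_1 - Δ_0) = -96
Clamped end conditions give two more equations: 2h_0·σ_0 + h_0·σ_1 = 6(Δ_0 - S'(0)) = 36 and h_1·σ_1 + 2h_1·σ_2 = 6(S'(2) - Δ_1) = 12.
Solving the tridiagonal system: σ_0 = 38, σ_1 = -40, σ_2 = 26.

-40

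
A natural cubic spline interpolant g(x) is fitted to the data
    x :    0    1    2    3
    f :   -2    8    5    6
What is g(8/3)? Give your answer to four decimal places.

5.0938

Let M_i = g''(x_i). Step sizes h_i = 1, 1, 1; slopes of the chords Δ_i = (y_(i+1) - y_i)/h_i = 10, -3, 1.
  1·M_0 + 4·M_1 + 1·M_2 = 6(Δ_1 - Δ_0) = -78
  1·M_1 + 4·M_2 + 1·M_3 = 6(Δ_2 - Δ_1) = 24
Natural end conditions: M_0 = M_3 = 0.
Solving the tridiagonal system: M_0 = 0, M_1 = -112/5, M_2 = 58/5, M_3 = 0.
On [2, 3], g(x) = 5 - 43/15·(x - 2) + 29/5·(x - 2)² - 29/15·(x - 2)³.
With (x - 2) = 2/3: g(8/3) = 2063/405.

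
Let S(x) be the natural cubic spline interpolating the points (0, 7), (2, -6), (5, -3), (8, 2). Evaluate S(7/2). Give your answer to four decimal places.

With σ_i denoting the second derivative at x_i, h_i = 2, 3, 3, and Δ_i = (y_(i+1) − y_i)/h_i = -13/2, 1, 5/3:
  2·σ_0 + 10·σ_1 + 3·σ_2 = 6(Δ_1 - Δ_0) = 45
  3·σ_1 + 12·σ_2 + 3·σ_3 = 6(Δ_2 - Δ_1) = 4
Natural end conditions: σ_0 = σ_3 = 0.
Forward elimination and back-substitution give σ_0 = 0, σ_1 = 176/37, σ_2 = -95/111, σ_3 = 0.
On [2, 5], S(x) = -6 - 739/222·(x - 2) + 88/37·(x - 2)² - 623/1998·(x - 2)³.
With (x - 2) = 3/2: S(7/2) = -3963/592.

-6.6943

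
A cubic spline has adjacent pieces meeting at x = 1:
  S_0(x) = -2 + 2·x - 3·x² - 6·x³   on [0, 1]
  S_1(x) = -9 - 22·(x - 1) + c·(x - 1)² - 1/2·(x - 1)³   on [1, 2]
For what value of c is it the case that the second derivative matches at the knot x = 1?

S_0''(x) = -6 - 36·x, so S_0''(1) = -42. On the right, S_1''(1) = 2c, so c = -21.

-21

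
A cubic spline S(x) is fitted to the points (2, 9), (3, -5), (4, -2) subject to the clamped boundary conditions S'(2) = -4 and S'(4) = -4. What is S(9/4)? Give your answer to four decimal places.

6.5430

Write m_i for S''(x_i). With h_i = 1, 1 and divided differences Δ_i = -14, 3, the continuity of S' gives the tridiagonal system
  1·m_0 + 4·m_1 + 1·m_2 = 6(Δ_1 - Δ_0) = 102
Clamped end conditions give two more equations: 2h_0·m_0 + h_0·m_1 = 6(Δ_0 - S'(2)) = -60 and h_1·m_1 + 2h_1·m_2 = 6(S'(4) - Δ_1) = -42.
Hence m_0 = -111/2, m_1 = 51, m_2 = -93/2.
On [2, 3], S(x) = 9 - 4·(x - 2) - 111/4·(x - 2)² + 71/4·(x - 2)³.
With (x - 2) = 1/4: S(9/4) = 1675/256.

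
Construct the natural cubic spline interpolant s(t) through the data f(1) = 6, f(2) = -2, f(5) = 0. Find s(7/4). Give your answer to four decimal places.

-0.3555

Put m_i = s'' at the i-th knot. Here h = (1, 3) and Δ = (-8, 2/3), so the interior equations h_(i-1)·m_(i-1) + 2(h_(i-1)+h_i)·m_i + h_i·m_(i+1) = 6(Δ_i − Δ_(i-1)) read
  1·m_0 + 8·m_1 + 3·m_2 = 6(Δ_1 - Δ_0) = 52
Natural end conditions: m_0 = m_2 = 0.
Solving the tridiagonal system: m_0 = 0, m_1 = 13/2, m_2 = 0.
On [1, 2], s(t) = 6 - 109/12·(t - 1) + 0·(t - 1)² + 13/12·(t - 1)³.
With (t - 1) = 3/4: s(7/4) = -91/256.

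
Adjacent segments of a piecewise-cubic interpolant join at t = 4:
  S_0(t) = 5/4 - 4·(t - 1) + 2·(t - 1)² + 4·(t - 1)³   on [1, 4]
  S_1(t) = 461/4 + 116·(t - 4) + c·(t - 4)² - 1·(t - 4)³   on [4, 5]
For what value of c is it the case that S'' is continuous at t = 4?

38

S_0''(t) = 4 + 24·(t - 1), so S_0''(4) = 76. On the right, S_1''(4) = 2c, so c = 38.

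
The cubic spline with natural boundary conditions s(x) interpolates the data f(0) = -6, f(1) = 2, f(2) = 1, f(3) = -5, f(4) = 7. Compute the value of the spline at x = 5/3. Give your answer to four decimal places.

Write M_i for s''(x_i). With h_i = 1, 1, 1, 1 and divided differences Δ_i = 8, -1, -6, 12, the continuity of s' gives the tridiagonal system
  1·M_0 + 4·M_1 + 1·M_2 = 6(Δ_1 - Δ_0) = -54
  1·M_1 + 4·M_2 + 1·M_3 = 6(Δ_2 - Δ_1) = -30
  1·M_2 + 4·M_3 + 1·M_4 = 6(Δ_3 - Δ_2) = 108
Natural end conditions: M_0 = M_4 = 0.
Hence M_0 = 0, M_1 = -291/28, M_2 = -87/7, M_3 = 843/28, M_4 = 0.
On [1, 2], s(x) = 2 + 127/28·(x - 1) - 291/56·(x - 1)² - 19/56·(x - 1)³.
With (x - 1) = 2/3: s(5/3) = 494/189.

2.6138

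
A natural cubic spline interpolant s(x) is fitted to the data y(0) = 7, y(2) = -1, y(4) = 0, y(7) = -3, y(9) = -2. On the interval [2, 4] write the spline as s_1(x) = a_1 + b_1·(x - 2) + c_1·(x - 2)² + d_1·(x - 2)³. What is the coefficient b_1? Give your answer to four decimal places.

Put M_i = s'' at the i-th knot. Here h = (2, 2, 3, 2) and Δ = (-4, 1/2, -1, 1/2), so the interior equations h_(i-1)·M_(i-1) + 2(h_(i-1)+h_i)·M_i + h_i·M_(i+1) = 6(Δ_i − Δ_(i-1)) read
  2·M_0 + 8·M_1 + 2·M_2 = 6(Δ_1 - Δ_0) = 27
  2·M_1 + 10·M_2 + 3·M_3 = 6(Δ_2 - Δ_1) = -9
  3·M_2 + 10·M_3 + 2·M_4 = 6(Δ_3 - Δ_2) = 9
Natural end conditions: M_0 = M_4 = 0.
Solving: M_0 = 0, M_1 = 2691/688, M_2 = -369/172, M_3 = 531/344, M_4 = 0.
On [2, 4], with s_1(x) = a_1 + b_1·(x - 2) + c_1·(x - 2)² + d_1·(x - 2)³: c_1 = M_1/2 = 2691/1376, d_1 = (M_2 - M_1)/(6h_1) = -1389/2752, b_1 = Δ_1 - h_1(2M_1 + M_2)/6 = -479/344.

-1.3924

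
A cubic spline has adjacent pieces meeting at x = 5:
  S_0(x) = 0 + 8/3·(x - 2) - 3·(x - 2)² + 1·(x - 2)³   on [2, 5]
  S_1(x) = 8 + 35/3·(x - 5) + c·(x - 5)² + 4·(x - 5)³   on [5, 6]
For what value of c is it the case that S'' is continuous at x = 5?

6

S_0''(x) = -6 + 6·(x - 2), so S_0''(5) = 12. On the right, S_1''(5) = 2c, so c = 6.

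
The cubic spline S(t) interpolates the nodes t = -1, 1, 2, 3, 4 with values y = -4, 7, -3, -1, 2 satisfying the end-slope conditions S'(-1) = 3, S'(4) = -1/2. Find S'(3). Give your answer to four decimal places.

5.3476

Let m_i = S''(x_i). Step sizes h_i = 2, 1, 1, 1; slopes of the chords Δ_i = (y_(i+1) - y_i)/h_i = 11/2, -10, 2, 3.
  2·m_0 + 6·m_1 + 1·m_2 = 6(Δ_1 - Δ_0) = -93
  1·m_1 + 4·m_2 + 1·m_3 = 6(Δ_2 - Δ_1) = 72
  1·m_2 + 4·m_3 + 1·m_4 = 6(Δ_3 - Δ_2) = 6
Clamped end conditions give two more equations: 2h_0·m_0 + h_0·m_1 = 6(Δ_0 - S'(-1)) = 15 and h_3·m_3 + 2h_3·m_4 = 6(S'(4) - Δ_3) = -21.
Solving: m_0 = 2671/164, m_1 = -1028/41, m_2 = 2039/82, m_3 = -98/41, m_4 = -763/82.
On [3, 4], S'(t) = b_3 + 2c_3·(t - 3) + 3d_3·(t - 3)² with b_3 = Δ_3 - h_3(2m_3 + m_4)/6 = 877/164, c_3 = m_3/2 = -49/41, d_3 = (m_4 - m_3)/(6h_3) = -189/164. So S'(3) = 877/164.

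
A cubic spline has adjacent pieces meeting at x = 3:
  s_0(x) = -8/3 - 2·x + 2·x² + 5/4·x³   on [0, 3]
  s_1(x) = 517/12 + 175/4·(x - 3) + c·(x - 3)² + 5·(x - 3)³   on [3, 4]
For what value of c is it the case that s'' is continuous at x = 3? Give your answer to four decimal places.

s_0''(x) = 4 + 15/2·x, so s_0''(3) = 53/2. On the right, s_1''(3) = 2c, so c = 53/4.

13.2500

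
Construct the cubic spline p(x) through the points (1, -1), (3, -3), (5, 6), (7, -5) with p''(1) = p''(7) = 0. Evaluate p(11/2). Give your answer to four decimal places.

5.2406

Put σ_i = p'' at the i-th knot. Here h = (2, 2, 2) and Δ = (-1, 9/2, -11/2), so the interior equations h_(i-1)·σ_(i-1) + 2(h_(i-1)+h_i)·σ_i + h_i·σ_(i+1) = 6(Δ_i − Δ_(i-1)) read
  2·σ_0 + 8·σ_1 + 2·σ_2 = 6(Δ_1 - Δ_0) = 33
  2·σ_1 + 8·σ_2 + 2·σ_3 = 6(Δ_2 - Δ_1) = -60
Natural end conditions: σ_0 = σ_3 = 0.
Forward elimination and back-substitution give σ_0 = 0, σ_1 = 32/5, σ_2 = -91/10, σ_3 = 0.
On [5, 7], p(x) = 6 + 17/30·(x - 5) - 91/20·(x - 5)² + 91/120·(x - 5)³.
With (x - 5) = 1/2: p(11/2) = 1677/320.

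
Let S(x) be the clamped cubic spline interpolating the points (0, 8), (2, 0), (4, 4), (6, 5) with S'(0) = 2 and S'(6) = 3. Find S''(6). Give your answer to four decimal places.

Write m_i for S''(x_i). With h_i = 2, 2, 2 and divided differences Δ_i = -4, 2, 1/2, the continuity of S' gives the tridiagonal system
  2·m_0 + 8·m_1 + 2·m_2 = 6(Δ_1 - Δ_0) = 36
  2·m_1 + 8·m_2 + 2·m_3 = 6(Δ_2 - Δ_1) = -9
Clamped end conditions give two more equations: 2h_0·m_0 + h_0·m_1 = 6(Δ_0 - S'(0)) = -36 and h_2·m_2 + 2h_2·m_3 = 6(S'(6) - Δ_2) = 15.
Solving: m_0 = -407/30, m_1 = 137/15, m_2 = -149/30, m_3 = 187/30.

6.2333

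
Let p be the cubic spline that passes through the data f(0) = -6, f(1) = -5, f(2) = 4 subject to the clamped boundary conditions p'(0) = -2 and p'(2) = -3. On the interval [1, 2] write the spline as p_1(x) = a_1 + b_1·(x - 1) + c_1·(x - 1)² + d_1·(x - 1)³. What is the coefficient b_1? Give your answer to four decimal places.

Let M_i = p''(x_i). Step sizes h_i = 1, 1; slopes of the chords Δ_i = (y_(i+1) - y_i)/h_i = 1, 9.
  1·M_0 + 4·M_1 + 1·M_2 = 6(Δ_1 - Δ_0) = 48
Clamped end conditions give two more equations: 2h_0·M_0 + h_0·M_1 = 6(Δ_0 - p'(0)) = 18 and h_1·M_1 + 2h_1·M_2 = 6(p'(2) - Δ_1) = -72.
Solving: M_0 = -7/2, M_1 = 25, M_2 = -97/2.
On [1, 2], with p_1(x) = a_1 + b_1·(x - 1) + c_1·(x - 1)² + d_1·(x - 1)³: c_1 = M_1/2 = 25/2, d_1 = (M_2 - M_1)/(6h_1) = -49/4, b_1 = Δ_1 - h_1(2M_1 + M_2)/6 = 35/4.

8.7500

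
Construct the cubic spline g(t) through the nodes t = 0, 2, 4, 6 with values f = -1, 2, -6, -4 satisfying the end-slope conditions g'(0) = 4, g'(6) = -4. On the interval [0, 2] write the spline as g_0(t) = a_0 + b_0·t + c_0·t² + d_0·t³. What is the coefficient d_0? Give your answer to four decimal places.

-0.4333

With m_i denoting the second derivative at x_i, h_i = 2, 2, 2, and Δ_i = (y_(i+1) − y_i)/h_i = 3/2, -4, 1:
  2·m_0 + 8·m_1 + 2·m_2 = 6(Δ_1 - Δ_0) = -33
  2·m_1 + 8·m_2 + 2·m_3 = 6(Δ_2 - Δ_1) = 30
Clamped end conditions give two more equations: 2h_0·m_0 + h_0·m_1 = 6(Δ_0 - g'(0)) = -15 and h_2·m_2 + 2h_2·m_3 = 6(g'(6) - Δ_2) = -30.
Forward elimination and back-substitution give m_0 = -23/30, m_1 = -179/30, m_2 = 122/15, m_3 = -347/30.
On [0, 2], with g_0(t) = a_0 + b_0·t + c_0·t² + d_0·t³: c_0 = m_0/2 = -23/60, d_0 = (m_1 - m_0)/(6h_0) = -13/30, b_0 = Δ_0 - h_0(2m_0 + m_1)/6 = 4.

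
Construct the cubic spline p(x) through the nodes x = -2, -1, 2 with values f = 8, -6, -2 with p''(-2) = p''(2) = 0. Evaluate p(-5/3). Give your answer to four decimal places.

Put σ_i = p'' at the i-th knot. Here h = (1, 3) and Δ = (-14, 4/3), so the interior equations h_(i-1)·σ_(i-1) + 2(h_(i-1)+h_i)·σ_i + h_i·σ_(i+1) = 6(Δ_i − Δ_(i-1)) read
  1·σ_0 + 8·σ_1 + 3·σ_2 = 6(Δ_1 - Δ_0) = 92
Natural end conditions: σ_0 = σ_2 = 0.
Forward elimination and back-substitution give σ_0 = 0, σ_1 = 23/2, σ_2 = 0.
On [-2, -1], p(x) = 8 - 191/12·(x + 2) + 0·(x + 2)² + 23/12·(x + 2)³.
With (x + 2) = 1/3: p(-5/3) = 224/81.

2.7654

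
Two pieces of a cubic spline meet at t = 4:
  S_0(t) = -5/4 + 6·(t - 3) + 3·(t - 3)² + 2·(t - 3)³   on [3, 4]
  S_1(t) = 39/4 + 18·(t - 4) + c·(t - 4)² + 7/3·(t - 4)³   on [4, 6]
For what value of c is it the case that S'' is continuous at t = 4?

S_0''(t) = 6 + 12·(t - 3), so S_0''(4) = 18. On the right, S_1''(4) = 2c, so c = 9.

9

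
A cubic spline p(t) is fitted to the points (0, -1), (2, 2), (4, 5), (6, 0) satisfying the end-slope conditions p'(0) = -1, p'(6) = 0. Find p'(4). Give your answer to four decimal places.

-1.4667

With σ_i denoting the second derivative at x_i, h_i = 2, 2, 2, and Δ_i = (y_(i+1) − y_i)/h_i = 3/2, 3/2, -5/2:
  2·σ_0 + 8·σ_1 + 2·σ_2 = 6(Δ_1 - Δ_0) = 0
  2·σ_1 + 8·σ_2 + 2·σ_3 = 6(Δ_2 - Δ_1) = -24
Clamped end conditions give two more equations: 2h_0·σ_0 + h_0·σ_1 = 6(Δ_0 - p'(0)) = 15 and h_2·σ_2 + 2h_2·σ_3 = 6(p'(6) - Δ_2) = 15.
Solving the tridiagonal system: σ_0 = 109/30, σ_1 = 7/30, σ_2 = -137/30, σ_3 = 181/30.
On [4, 6], p'(t) = b_2 + 2c_2·(t - 4) + 3d_2·(t - 4)² with b_2 = Δ_2 - h_2(2σ_2 + σ_3)/6 = -22/15, c_2 = σ_2/2 = -137/60, d_2 = (σ_3 - σ_2)/(6h_2) = 53/60. So p'(4) = -22/15.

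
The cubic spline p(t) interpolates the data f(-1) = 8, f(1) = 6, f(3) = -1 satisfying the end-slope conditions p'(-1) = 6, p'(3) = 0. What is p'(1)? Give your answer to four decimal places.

With M_i denoting the second derivative at x_i, h_i = 2, 2, and Δ_i = (y_(i+1) − y_i)/h_i = -1, -7/2:
  2·M_0 + 8·M_1 + 2·M_2 = 6(Δ_1 - Δ_0) = -15
Clamped end conditions give two more equations: 2h_0·M_0 + h_0·M_1 = 6(Δ_0 - p'(-1)) = -42 and h_1·M_1 + 2h_1·M_2 = 6(p'(3) - Δ_1) = 21.
Forward elimination and back-substitution give M_0 = -81/8, M_1 = -3/4, M_2 = 45/8.
On [1, 3], p'(t) = b_1 + 2c_1·(t - 1) + 3d_1·(t - 1)² with b_1 = Δ_1 - h_1(2M_1 + M_2)/6 = -39/8, c_1 = M_1/2 = -3/8, d_1 = (M_2 - M_1)/(6h_1) = 17/32. So p'(1) = -39/8.

-4.8750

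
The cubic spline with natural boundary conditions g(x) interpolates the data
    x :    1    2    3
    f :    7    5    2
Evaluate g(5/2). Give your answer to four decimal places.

Write m_i for g''(x_i). With h_i = 1, 1 and divided differences Δ_i = -2, -3, the continuity of g' gives the tridiagonal system
  1·m_0 + 4·m_1 + 1·m_2 = 6(Δ_1 - Δ_0) = -6
Natural end conditions: m_0 = m_2 = 0.
Hence m_0 = 0, m_1 = -3/2, m_2 = 0.
On [2, 3], g(x) = 5 - 5/2·(x - 2) - 3/4·(x - 2)² + 1/4·(x - 2)³.
With (x - 2) = 1/2: g(5/2) = 115/32.

3.5938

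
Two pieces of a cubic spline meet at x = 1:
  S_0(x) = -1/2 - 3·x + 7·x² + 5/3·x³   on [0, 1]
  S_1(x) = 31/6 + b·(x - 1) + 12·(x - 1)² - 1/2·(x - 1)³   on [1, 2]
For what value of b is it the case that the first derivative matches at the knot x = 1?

16

S_0'(x) = -3 + 14·x + 5·x², so S_0'(1) = 16. On the right, S_1'(1) = b, so b = 16.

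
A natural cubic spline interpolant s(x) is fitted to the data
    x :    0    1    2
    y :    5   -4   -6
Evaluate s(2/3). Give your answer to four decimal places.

-1.6481

Write M_i for s''(x_i). With h_i = 1, 1 and divided differences Δ_i = -9, -2, the continuity of s' gives the tridiagonal system
  1·M_0 + 4·M_1 + 1·M_2 = 6(Δ_1 - Δ_0) = 42
Natural end conditions: M_0 = M_2 = 0.
Solving the tridiagonal system: M_0 = 0, M_1 = 21/2, M_2 = 0.
On [0, 1], s(x) = 5 - 43/4·x + 0·x² + 7/4·x³.
With x = 2/3: s(2/3) = -89/54.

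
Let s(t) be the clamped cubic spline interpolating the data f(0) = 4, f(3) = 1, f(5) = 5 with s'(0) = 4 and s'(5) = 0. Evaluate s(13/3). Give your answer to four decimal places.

Write σ_i for s''(x_i). With h_i = 3, 2 and divided differences Δ_i = -1, 2, the continuity of s' gives the tridiagonal system
  3·σ_0 + 10·σ_1 + 2·σ_2 = 6(Δ_1 - Δ_0) = 18
Clamped end conditions give two more equations: 2h_0·σ_0 + h_0·σ_1 = 6(Δ_0 - s'(0)) = -30 and h_1·σ_1 + 2h_1·σ_2 = 6(s'(5) - Δ_1) = -12.
Solving the tridiagonal system: σ_0 = -38/5, σ_1 = 26/5, σ_2 = -28/5.
On [3, 5], s(t) = 1 + 2/5·(t - 3) + 13/5·(t - 3)² - 9/10·(t - 3)³.
With (t - 3) = 4/3: s(13/3) = 181/45.

4.0222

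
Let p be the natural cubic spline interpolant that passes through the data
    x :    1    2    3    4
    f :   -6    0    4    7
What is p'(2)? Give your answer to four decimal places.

Let M_i = p''(x_i). Step sizes h_i = 1, 1, 1; slopes of the chords Δ_i = (y_(i+1) - y_i)/h_i = 6, 4, 3.
  1·M_0 + 4·M_1 + 1·M_2 = 6(Δ_1 - Δ_0) = -12
  1·M_1 + 4·M_2 + 1·M_3 = 6(Δ_2 - Δ_1) = -6
Natural end conditions: M_0 = M_3 = 0.
Forward elimination and back-substitution give M_0 = 0, M_1 = -14/5, M_2 = -4/5, M_3 = 0.
On [2, 3], p'(x) = b_1 + 2c_1·(x - 2) + 3d_1·(x - 2)² with b_1 = Δ_1 - h_1(2M_1 + M_2)/6 = 76/15, c_1 = M_1/2 = -7/5, d_1 = (M_2 - M_1)/(6h_1) = 1/3. So p'(2) = 76/15.

5.0667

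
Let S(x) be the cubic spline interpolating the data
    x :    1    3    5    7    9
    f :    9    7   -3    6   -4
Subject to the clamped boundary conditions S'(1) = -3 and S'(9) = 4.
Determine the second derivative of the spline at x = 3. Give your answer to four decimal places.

-8.0179

Put σ_i = S'' at the i-th knot. Here h = (2, 2, 2, 2) and Δ = (-1, -5, 9/2, -5), so the interior equations h_(i-1)·σ_(i-1) + 2(h_(i-1)+h_i)·σ_i + h_i·σ_(i+1) = 6(Δ_i − Δ_(i-1)) read
  2·σ_0 + 8·σ_1 + 2·σ_2 = 6(Δ_1 - Δ_0) = -24
  2·σ_1 + 8·σ_2 + 2·σ_3 = 6(Δ_2 - Δ_1) = 57
  2·σ_2 + 8·σ_3 + 2·σ_4 = 6(Δ_3 - Δ_2) = -57
Clamped end conditions give two more equations: 2h_0·σ_0 + h_0·σ_1 = 6(Δ_0 - S'(1)) = 12 and h_3·σ_3 + 2h_3·σ_4 = 6(S'(9) - Δ_3) = 54.
Solving: σ_0 = 785/112, σ_1 = -449/56, σ_2 = 209/16, σ_3 = -881/56, σ_4 = 2393/112.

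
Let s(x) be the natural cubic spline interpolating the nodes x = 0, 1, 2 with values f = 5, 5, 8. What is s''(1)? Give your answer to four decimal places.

Put M_i = s'' at the i-th knot. Here h = (1, 1) and Δ = (0, 3), so the interior equations h_(i-1)·M_(i-1) + 2(h_(i-1)+h_i)·M_i + h_i·M_(i+1) = 6(Δ_i − Δ_(i-1)) read
  1·M_0 + 4·M_1 + 1·M_2 = 6(Δ_1 - Δ_0) = 18
Natural end conditions: M_0 = M_2 = 0.
Solving: M_0 = 0, M_1 = 9/2, M_2 = 0.

4.5000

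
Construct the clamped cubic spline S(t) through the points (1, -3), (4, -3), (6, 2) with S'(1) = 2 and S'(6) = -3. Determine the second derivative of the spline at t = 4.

Put m_i = S'' at the i-th knot. Here h = (3, 2) and Δ = (0, 5/2), so the interior equations h_(i-1)·m_(i-1) + 2(h_(i-1)+h_i)·m_i + h_i·m_(i+1) = 6(Δ_i − Δ_(i-1)) read
  3·m_0 + 10·m_1 + 2·m_2 = 6(Δ_1 - Δ_0) = 15
Clamped end conditions give two more equations: 2h_0·m_0 + h_0·m_1 = 6(Δ_0 - S'(1)) = -12 and h_1·m_1 + 2h_1·m_2 = 6(S'(6) - Δ_1) = -33.
Hence m_0 = -9/2, m_1 = 5, m_2 = -43/4.

5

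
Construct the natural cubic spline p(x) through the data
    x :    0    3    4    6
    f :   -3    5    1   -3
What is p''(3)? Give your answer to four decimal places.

Put σ_i = p'' at the i-th knot. Here h = (3, 1, 2) and Δ = (8/3, -4, -2), so the interior equations h_(i-1)·σ_(i-1) + 2(h_(i-1)+h_i)·σ_i + h_i·σ_(i+1) = 6(Δ_i − Δ_(i-1)) read
  3·σ_0 + 8·σ_1 + 1·σ_2 = 6(Δ_1 - Δ_0) = -40
  1·σ_1 + 6·σ_2 + 2·σ_3 = 6(Δ_2 - Δ_1) = 12
Natural end conditions: σ_0 = σ_3 = 0.
Forward elimination and back-substitution give σ_0 = 0, σ_1 = -252/47, σ_2 = 136/47, σ_3 = 0.

-5.3617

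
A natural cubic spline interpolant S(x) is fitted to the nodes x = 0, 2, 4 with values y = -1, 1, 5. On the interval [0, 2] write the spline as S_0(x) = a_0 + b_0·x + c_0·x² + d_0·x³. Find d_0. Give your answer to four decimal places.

0.0625

Write M_i for S''(x_i). With h_i = 2, 2 and divided differences Δ_i = 1, 2, the continuity of S' gives the tridiagonal system
  2·M_0 + 8·M_1 + 2·M_2 = 6(Δ_1 - Δ_0) = 6
Natural end conditions: M_0 = M_2 = 0.
Forward elimination and back-substitution give M_0 = 0, M_1 = 3/4, M_2 = 0.
On [0, 2], with S_0(x) = a_0 + b_0·x + c_0·x² + d_0·x³: c_0 = M_0/2 = 0, d_0 = (M_1 - M_0)/(6h_0) = 1/16, b_0 = Δ_0 - h_0(2M_0 + M_1)/6 = 3/4.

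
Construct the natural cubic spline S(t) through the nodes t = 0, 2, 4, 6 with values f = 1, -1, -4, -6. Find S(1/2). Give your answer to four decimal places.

0.5781

With M_i denoting the second derivative at x_i, h_i = 2, 2, 2, and Δ_i = (y_(i+1) − y_i)/h_i = -1, -3/2, -1:
  2·M_0 + 8·M_1 + 2·M_2 = 6(Δ_1 - Δ_0) = -3
  2·M_1 + 8·M_2 + 2·M_3 = 6(Δ_2 - Δ_1) = 3
Natural end conditions: M_0 = M_3 = 0.
Forward elimination and back-substitution give M_0 = 0, M_1 = -1/2, M_2 = 1/2, M_3 = 0.
On [0, 2], S(t) = 1 - 5/6·t + 0·t² - 1/24·t³.
With t = 1/2: S(1/2) = 37/64.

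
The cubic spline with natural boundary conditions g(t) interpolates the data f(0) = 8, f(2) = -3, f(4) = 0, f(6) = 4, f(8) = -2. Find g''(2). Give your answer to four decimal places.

Let M_i = g''(x_i). Step sizes h_i = 2, 2, 2, 2; slopes of the chords Δ_i = (y_(i+1) - y_i)/h_i = -11/2, 3/2, 2, -3.
  2·M_0 + 8·M_1 + 2·M_2 = 6(Δ_1 - Δ_0) = 42
  2·M_1 + 8·M_2 + 2·M_3 = 6(Δ_2 - Δ_1) = 3
  2·M_2 + 8·M_3 + 2·M_4 = 6(Δ_3 - Δ_2) = -30
Natural end conditions: M_0 = M_4 = 0.
Solving the tridiagonal system: M_0 = 0, M_1 = 21/4, M_2 = 0, M_3 = -15/4, M_4 = 0.

5.2500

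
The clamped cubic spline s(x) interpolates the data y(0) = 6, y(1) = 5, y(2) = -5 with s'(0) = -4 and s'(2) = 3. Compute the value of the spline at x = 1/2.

6

Let M_i = s''(x_i). Step sizes h_i = 1, 1; slopes of the chords Δ_i = (y_(i+1) - y_i)/h_i = -1, -10.
  1·M_0 + 4·M_1 + 1·M_2 = 6(Δ_1 - Δ_0) = -54
Clamped end conditions give two more equations: 2h_0·M_0 + h_0·M_1 = 6(Δ_0 - s'(0)) = 18 and h_1·M_1 + 2h_1·M_2 = 6(s'(2) - Δ_1) = 78.
Hence M_0 = 26, M_1 = -34, M_2 = 56.
On [0, 1], s(x) = 6 - 4·x + 13·x² - 10·x³.
With x = 1/2: s(1/2) = 6.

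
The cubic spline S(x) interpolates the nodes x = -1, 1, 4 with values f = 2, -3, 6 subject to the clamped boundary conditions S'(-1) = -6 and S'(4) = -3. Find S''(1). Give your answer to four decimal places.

Let σ_i = S''(x_i). Step sizes h_i = 2, 3; slopes of the chords Δ_i = (y_(i+1) - y_i)/h_i = -5/2, 3.
  2·σ_0 + 10·σ_1 + 3·σ_2 = 6(Δ_1 - Δ_0) = 33
Clamped end conditions give two more equations: 2h_0·σ_0 + h_0·σ_1 = 6(Δ_0 - S'(-1)) = 21 and h_1·σ_1 + 2h_1·σ_2 = 6(S'(4) - Δ_1) = -36.
Hence σ_0 = 51/20, σ_1 = 27/5, σ_2 = -87/10.

5.4000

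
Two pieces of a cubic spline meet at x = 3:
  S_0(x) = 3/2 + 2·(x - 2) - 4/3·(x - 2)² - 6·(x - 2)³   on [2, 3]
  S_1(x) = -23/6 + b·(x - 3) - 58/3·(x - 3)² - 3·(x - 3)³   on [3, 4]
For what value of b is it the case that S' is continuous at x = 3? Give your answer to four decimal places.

S_0'(x) = 2 - 8/3·(x - 2) - 18·(x - 2)², so S_0'(3) = -56/3. On the right, S_1'(3) = b, so b = -56/3.

-18.6667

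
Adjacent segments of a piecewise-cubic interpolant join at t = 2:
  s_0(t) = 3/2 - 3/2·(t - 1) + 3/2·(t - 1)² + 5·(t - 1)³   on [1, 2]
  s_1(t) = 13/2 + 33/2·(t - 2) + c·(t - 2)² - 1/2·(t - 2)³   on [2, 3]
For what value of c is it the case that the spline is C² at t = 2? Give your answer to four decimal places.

16.5000

s_0''(t) = 3 + 30·(t - 1), so s_0''(2) = 33. On the right, s_1''(2) = 2c, so c = 33/2.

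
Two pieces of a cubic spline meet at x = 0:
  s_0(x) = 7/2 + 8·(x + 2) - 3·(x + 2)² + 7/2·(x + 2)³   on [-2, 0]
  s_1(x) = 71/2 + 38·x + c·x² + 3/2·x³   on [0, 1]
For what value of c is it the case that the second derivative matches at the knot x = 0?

18

s_0''(x) = -6 + 21·(x + 2), so s_0''(0) = 36. On the right, s_1''(0) = 2c, so c = 18.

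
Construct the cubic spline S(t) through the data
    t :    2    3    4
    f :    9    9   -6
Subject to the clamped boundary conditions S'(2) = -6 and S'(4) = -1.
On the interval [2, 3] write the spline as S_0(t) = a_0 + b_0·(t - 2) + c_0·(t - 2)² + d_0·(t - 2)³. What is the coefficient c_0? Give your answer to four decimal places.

With σ_i denoting the second derivative at x_i, h_i = 1, 1, and Δ_i = (y_(i+1) − y_i)/h_i = 0, -15:
  1·σ_0 + 4·σ_1 + 1·σ_2 = 6(Δ_1 - Δ_0) = -90
Clamped end conditions give two more equations: 2h_0·σ_0 + h_0·σ_1 = 6(Δ_0 - S'(2)) = 36 and h_1·σ_1 + 2h_1·σ_2 = 6(S'(4) - Δ_1) = 84.
Solving: σ_0 = 43, σ_1 = -50, σ_2 = 67.
On [2, 3], with S_0(t) = a_0 + b_0·(t - 2) + c_0·(t - 2)² + d_0·(t - 2)³: c_0 = σ_0/2 = 43/2, d_0 = (σ_1 - σ_0)/(6h_0) = -31/2, b_0 = Δ_0 - h_0(2σ_0 + σ_1)/6 = -6.

21.5000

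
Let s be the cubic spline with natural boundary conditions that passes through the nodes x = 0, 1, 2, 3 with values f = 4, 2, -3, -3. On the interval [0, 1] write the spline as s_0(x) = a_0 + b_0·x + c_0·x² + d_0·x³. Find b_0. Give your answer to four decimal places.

-0.8667

Put M_i = s'' at the i-th knot. Here h = (1, 1, 1) and Δ = (-2, -5, 0), so the interior equations h_(i-1)·M_(i-1) + 2(h_(i-1)+h_i)·M_i + h_i·M_(i+1) = 6(Δ_i − Δ_(i-1)) read
  1·M_0 + 4·M_1 + 1·M_2 = 6(Δ_1 - Δ_0) = -18
  1·M_1 + 4·M_2 + 1·M_3 = 6(Δ_2 - Δ_1) = 30
Natural end conditions: M_0 = M_3 = 0.
Forward elimination and back-substitution give M_0 = 0, M_1 = -34/5, M_2 = 46/5, M_3 = 0.
On [0, 1], with s_0(x) = a_0 + b_0·x + c_0·x² + d_0·x³: c_0 = M_0/2 = 0, d_0 = (M_1 - M_0)/(6h_0) = -17/15, b_0 = Δ_0 - h_0(2M_0 + M_1)/6 = -13/15.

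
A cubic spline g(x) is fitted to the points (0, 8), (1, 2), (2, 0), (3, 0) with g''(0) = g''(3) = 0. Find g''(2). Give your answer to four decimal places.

Write M_i for g''(x_i). With h_i = 1, 1, 1 and divided differences Δ_i = -6, -2, 0, the continuity of g' gives the tridiagonal system
  1·M_0 + 4·M_1 + 1·M_2 = 6(Δ_1 - Δ_0) = 24
  1·M_1 + 4·M_2 + 1·M_3 = 6(Δ_2 - Δ_1) = 12
Natural end conditions: M_0 = M_3 = 0.
Solving the tridiagonal system: M_0 = 0, M_1 = 28/5, M_2 = 8/5, M_3 = 0.

1.6000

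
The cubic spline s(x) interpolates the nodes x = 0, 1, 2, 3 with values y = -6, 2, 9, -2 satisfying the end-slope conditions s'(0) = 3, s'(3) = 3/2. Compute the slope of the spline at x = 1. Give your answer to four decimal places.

12.1000

With M_i denoting the second derivative at x_i, h_i = 1, 1, 1, and Δ_i = (y_(i+1) − y_i)/h_i = 8, 7, -11:
  1·M_0 + 4·M_1 + 1·M_2 = 6(Δ_1 - Δ_0) = -6
  1·M_1 + 4·M_2 + 1·M_3 = 6(Δ_2 - Δ_1) = -108
Clamped end conditions give two more equations: 2h_0·M_0 + h_0·M_1 = 6(Δ_0 - s'(0)) = 30 and h_2·M_2 + 2h_2·M_3 = 6(s'(3) - Δ_2) = 75.
Forward elimination and back-substitution give M_0 = 59/5, M_1 = 32/5, M_2 = -217/5, M_3 = 296/5.
On [1, 2], s'(x) = b_1 + 2c_1·(x - 1) + 3d_1·(x - 1)² with b_1 = Δ_1 - h_1(2M_1 + M_2)/6 = 121/10, c_1 = M_1/2 = 16/5, d_1 = (M_2 - M_1)/(6h_1) = -83/10. So s'(1) = 121/10.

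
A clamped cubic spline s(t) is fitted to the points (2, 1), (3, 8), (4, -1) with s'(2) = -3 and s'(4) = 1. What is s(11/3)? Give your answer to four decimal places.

Let m_i = s''(x_i). Step sizes h_i = 1, 1; slopes of the chords Δ_i = (y_(i+1) - y_i)/h_i = 7, -9.
  1·m_0 + 4·m_1 + 1·m_2 = 6(Δ_1 - Δ_0) = -96
Clamped end conditions give two more equations: 2h_0·m_0 + h_0·m_1 = 6(Δ_0 - s'(2)) = 60 and h_1·m_1 + 2h_1·m_2 = 6(s'(4) - Δ_1) = 60.
Solving: m_0 = 56, m_1 = -52, m_2 = 56.
On [3, 4], s(t) = 8 - 1·(t - 3) - 26·(t - 3)² + 18·(t - 3)³.
With (t - 3) = 2/3: s(11/3) = 10/9.

1.1111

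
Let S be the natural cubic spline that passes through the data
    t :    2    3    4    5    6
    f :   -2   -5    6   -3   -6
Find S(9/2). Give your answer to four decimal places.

Put M_i = S'' at the i-th knot. Here h = (1, 1, 1, 1) and Δ = (-3, 11, -9, -3), so the interior equations h_(i-1)·M_(i-1) + 2(h_(i-1)+h_i)·M_i + h_i·M_(i+1) = 6(Δ_i − Δ_(i-1)) read
  1·M_0 + 4·M_1 + 1·M_2 = 6(Δ_1 - Δ_0) = 84
  1·M_1 + 4·M_2 + 1·M_3 = 6(Δ_2 - Δ_1) = -120
  1·M_2 + 4·M_3 + 1·M_4 = 6(Δ_3 - Δ_2) = 36
Natural end conditions: M_0 = M_4 = 0.
Forward elimination and back-substitution give M_0 = 0, M_1 = 222/7, M_2 = -300/7, M_3 = 138/7, M_4 = 0.
On [4, 5], S(t) = 6 + 2·(t - 4) - 150/7·(t - 4)² + 73/7·(t - 4)³.
With (t - 4) = 1/2: S(9/2) = 165/56.

2.9464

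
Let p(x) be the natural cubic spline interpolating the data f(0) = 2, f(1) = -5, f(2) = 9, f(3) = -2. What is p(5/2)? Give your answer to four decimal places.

Let M_i = p''(x_i). Step sizes h_i = 1, 1, 1; slopes of the chords Δ_i = (y_(i+1) - y_i)/h_i = -7, 14, -11.
  1·M_0 + 4·M_1 + 1·M_2 = 6(Δ_1 - Δ_0) = 126
  1·M_1 + 4·M_2 + 1·M_3 = 6(Δ_2 - Δ_1) = -150
Natural end conditions: M_0 = M_3 = 0.
Hence M_0 = 0, M_1 = 218/5, M_2 = -242/5, M_3 = 0.
On [2, 3], p(x) = 9 + 77/15·(x - 2) - 121/5·(x - 2)² + 121/15·(x - 2)³.
With (x - 2) = 1/2: p(5/2) = 261/40.

6.5250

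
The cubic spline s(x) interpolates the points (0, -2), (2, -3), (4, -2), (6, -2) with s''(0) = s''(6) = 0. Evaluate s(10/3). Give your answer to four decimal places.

-2.3630

Write M_i for s''(x_i). With h_i = 2, 2, 2 and divided differences Δ_i = -1/2, 1/2, 0, the continuity of s' gives the tridiagonal system
  2·M_0 + 8·M_1 + 2·M_2 = 6(Δ_1 - Δ_0) = 6
  2·M_1 + 8·M_2 + 2·M_3 = 6(Δ_2 - Δ_1) = -3
Natural end conditions: M_0 = M_3 = 0.
Hence M_0 = 0, M_1 = 9/10, M_2 = -3/5, M_3 = 0.
On [2, 4], s(x) = -3 + 1/10·(x - 2) + 9/20·(x - 2)² - 1/8·(x - 2)³.
With (x - 2) = 4/3: s(10/3) = -319/135.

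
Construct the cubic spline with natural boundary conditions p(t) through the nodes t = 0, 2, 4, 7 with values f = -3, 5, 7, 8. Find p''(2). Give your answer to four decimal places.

-2.2632

Put m_i = p'' at the i-th knot. Here h = (2, 2, 3) and Δ = (4, 1, 1/3), so the interior equations h_(i-1)·m_(i-1) + 2(h_(i-1)+h_i)·m_i + h_i·m_(i+1) = 6(Δ_i − Δ_(i-1)) read
  2·m_0 + 8·m_1 + 2·m_2 = 6(Δ_1 - Δ_0) = -18
  2·m_1 + 10·m_2 + 3·m_3 = 6(Δ_2 - Δ_1) = -4
Natural end conditions: m_0 = m_3 = 0.
Forward elimination and back-substitution give m_0 = 0, m_1 = -43/19, m_2 = 1/19, m_3 = 0.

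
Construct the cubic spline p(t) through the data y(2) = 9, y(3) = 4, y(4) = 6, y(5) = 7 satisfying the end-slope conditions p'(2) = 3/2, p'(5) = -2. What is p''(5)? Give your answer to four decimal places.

Put M_i = p'' at the i-th knot. Here h = (1, 1, 1) and Δ = (-5, 2, 1), so the interior equations h_(i-1)·M_(i-1) + 2(h_(i-1)+h_i)·M_i + h_i·M_(i+1) = 6(Δ_i − Δ_(i-1)) read
  1·M_0 + 4·M_1 + 1·M_2 = 6(Δ_1 - Δ_0) = 42
  1·M_1 + 4·M_2 + 1·M_3 = 6(Δ_2 - Δ_1) = -6
Clamped end conditions give two more equations: 2h_0·M_0 + h_0·M_1 = 6(Δ_0 - p'(2)) = -39 and h_2·M_2 + 2h_2·M_3 = 6(p'(5) - Δ_2) = -18.
Hence M_0 = -434/15, M_1 = 283/15, M_2 = -68/15, M_3 = -101/15.

-6.7333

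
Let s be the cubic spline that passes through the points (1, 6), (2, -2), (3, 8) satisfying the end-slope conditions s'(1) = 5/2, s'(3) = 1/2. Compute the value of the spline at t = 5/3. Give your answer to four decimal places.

Let M_i = s''(x_i). Step sizes h_i = 1, 1; slopes of the chords Δ_i = (y_(i+1) - y_i)/h_i = -8, 10.
  1·M_0 + 4·M_1 + 1·M_2 = 6(Δ_1 - Δ_0) = 108
Clamped end conditions give two more equations: 2h_0·M_0 + h_0·M_1 = 6(Δ_0 - s'(1)) = -63 and h_1·M_1 + 2h_1·M_2 = 6(s'(3) - Δ_1) = -57.
Solving: M_0 = -119/2, M_1 = 56, M_2 = -113/2.
On [1, 2], s(t) = 6 + 5/2·(t - 1) - 119/4·(t - 1)² + 77/4·(t - 1)³.
With (t - 1) = 2/3: s(5/3) = 4/27.

0.1481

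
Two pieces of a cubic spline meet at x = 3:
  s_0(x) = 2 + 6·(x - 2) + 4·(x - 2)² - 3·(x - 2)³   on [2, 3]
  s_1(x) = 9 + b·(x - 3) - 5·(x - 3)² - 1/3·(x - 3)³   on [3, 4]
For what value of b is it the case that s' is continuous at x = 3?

s_0'(x) = 6 + 8·(x - 2) - 9·(x - 2)², so s_0'(3) = 5. On the right, s_1'(3) = b, so b = 5.

5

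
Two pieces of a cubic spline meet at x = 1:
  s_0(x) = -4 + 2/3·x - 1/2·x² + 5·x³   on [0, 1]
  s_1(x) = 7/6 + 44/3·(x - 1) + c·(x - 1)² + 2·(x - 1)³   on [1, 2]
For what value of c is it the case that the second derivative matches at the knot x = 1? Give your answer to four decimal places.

14.5000

s_0''(x) = -1 + 30·x, so s_0''(1) = 29. On the right, s_1''(1) = 2c, so c = 29/2.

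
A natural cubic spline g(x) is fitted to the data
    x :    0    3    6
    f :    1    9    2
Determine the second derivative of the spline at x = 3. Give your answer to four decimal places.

With σ_i denoting the second derivative at x_i, h_i = 3, 3, and Δ_i = (y_(i+1) − y_i)/h_i = 8/3, -7/3:
  3·σ_0 + 12·σ_1 + 3·σ_2 = 6(Δ_1 - Δ_0) = -30
Natural end conditions: σ_0 = σ_2 = 0.
Hence σ_0 = 0, σ_1 = -5/2, σ_2 = 0.

-2.5000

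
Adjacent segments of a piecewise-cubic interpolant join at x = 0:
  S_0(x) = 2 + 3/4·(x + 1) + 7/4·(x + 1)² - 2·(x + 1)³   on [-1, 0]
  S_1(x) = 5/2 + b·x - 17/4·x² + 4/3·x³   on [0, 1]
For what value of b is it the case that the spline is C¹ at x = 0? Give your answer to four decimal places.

-1.7500

S_0'(x) = 3/4 + 7/2·(x + 1) - 6·(x + 1)², so S_0'(0) = -7/4. On the right, S_1'(0) = b, so b = -7/4.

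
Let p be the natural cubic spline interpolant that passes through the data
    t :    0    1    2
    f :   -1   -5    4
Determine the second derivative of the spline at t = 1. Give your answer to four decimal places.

Let m_i = p''(x_i). Step sizes h_i = 1, 1; slopes of the chords Δ_i = (y_(i+1) - y_i)/h_i = -4, 9.
  1·m_0 + 4·m_1 + 1·m_2 = 6(Δ_1 - Δ_0) = 78
Natural end conditions: m_0 = m_2 = 0.
Solving the tridiagonal system: m_0 = 0, m_1 = 39/2, m_2 = 0.

19.5000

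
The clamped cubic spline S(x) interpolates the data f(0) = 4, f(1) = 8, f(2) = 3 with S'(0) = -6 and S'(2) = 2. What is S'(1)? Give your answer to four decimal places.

0.2500

Put m_i = S'' at the i-th knot. Here h = (1, 1) and Δ = (4, -5), so the interior equations h_(i-1)·m_(i-1) + 2(h_(i-1)+h_i)·m_i + h_i·m_(i+1) = 6(Δ_i − Δ_(i-1)) read
  1·m_0 + 4·m_1 + 1·m_2 = 6(Δ_1 - Δ_0) = -54
Clamped end conditions give two more equations: 2h_0·m_0 + h_0·m_1 = 6(Δ_0 - S'(0)) = 60 and h_1·m_1 + 2h_1·m_2 = 6(S'(2) - Δ_1) = 42.
Solving the tridiagonal system: m_0 = 95/2, m_1 = -35, m_2 = 77/2.
On [1, 2], S'(x) = b_1 + 2c_1·(x - 1) + 3d_1·(x - 1)² with b_1 = Δ_1 - h_1(2m_1 + m_2)/6 = 1/4, c_1 = m_1/2 = -35/2, d_1 = (m_2 - m_1)/(6h_1) = 49/4. So S'(1) = 1/4.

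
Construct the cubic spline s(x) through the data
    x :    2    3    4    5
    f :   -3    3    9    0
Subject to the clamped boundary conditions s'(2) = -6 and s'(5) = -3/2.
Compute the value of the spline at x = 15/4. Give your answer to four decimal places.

9.2859

Put m_i = s'' at the i-th knot. Here h = (1, 1, 1) and Δ = (6, 6, -9), so the interior equations h_(i-1)·m_(i-1) + 2(h_(i-1)+h_i)·m_i + h_i·m_(i+1) = 6(Δ_i − Δ_(i-1)) read
  1·m_0 + 4·m_1 + 1·m_2 = 6(Δ_1 - Δ_0) = 0
  1·m_1 + 4·m_2 + 1·m_3 = 6(Δ_2 - Δ_1) = -90
Clamped end conditions give two more equations: 2h_0·m_0 + h_0·m_1 = 6(Δ_0 - s'(2)) = 72 and h_2·m_2 + 2h_2·m_3 = 6(s'(5) - Δ_2) = 45.
Solving the tridiagonal system: m_0 = 183/5, m_1 = -6/5, m_2 = -159/5, m_3 = 192/5.
On [3, 4], s(x) = 3 + 117/10·(x - 3) - 3/5·(x - 3)² - 51/10·(x - 3)³.
With (x - 3) = 3/4: s(15/4) = 5943/640.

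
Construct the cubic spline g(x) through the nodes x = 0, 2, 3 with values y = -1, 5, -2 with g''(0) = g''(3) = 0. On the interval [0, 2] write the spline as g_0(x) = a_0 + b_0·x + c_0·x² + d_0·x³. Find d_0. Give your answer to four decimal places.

-0.8333

Put M_i = g'' at the i-th knot. Here h = (2, 1) and Δ = (3, -7), so the interior equations h_(i-1)·M_(i-1) + 2(h_(i-1)+h_i)·M_i + h_i·M_(i+1) = 6(Δ_i − Δ_(i-1)) read
  2·M_0 + 6·M_1 + 1·M_2 = 6(Δ_1 - Δ_0) = -60
Natural end conditions: M_0 = M_2 = 0.
Solving: M_0 = 0, M_1 = -10, M_2 = 0.
On [0, 2], with g_0(x) = a_0 + b_0·x + c_0·x² + d_0·x³: c_0 = M_0/2 = 0, d_0 = (M_1 - M_0)/(6h_0) = -5/6, b_0 = Δ_0 - h_0(2M_0 + M_1)/6 = 19/3.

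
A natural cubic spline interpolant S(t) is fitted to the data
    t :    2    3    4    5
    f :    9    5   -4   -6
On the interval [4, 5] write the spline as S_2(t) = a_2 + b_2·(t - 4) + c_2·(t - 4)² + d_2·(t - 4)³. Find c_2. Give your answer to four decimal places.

6.6000

Write m_i for S''(x_i). With h_i = 1, 1, 1 and divided differences Δ_i = -4, -9, -2, the continuity of S' gives the tridiagonal system
  1·m_0 + 4·m_1 + 1·m_2 = 6(Δ_1 - Δ_0) = -30
  1·m_1 + 4·m_2 + 1·m_3 = 6(Δ_2 - Δ_1) = 42
Natural end conditions: m_0 = m_3 = 0.
Solving the tridiagonal system: m_0 = 0, m_1 = -54/5, m_2 = 66/5, m_3 = 0.
On [4, 5], with S_2(t) = a_2 + b_2·(t - 4) + c_2·(t - 4)² + d_2·(t - 4)³: c_2 = m_2/2 = 33/5, d_2 = (m_3 - m_2)/(6h_2) = -11/5, b_2 = Δ_2 - h_2(2m_2 + m_3)/6 = -32/5.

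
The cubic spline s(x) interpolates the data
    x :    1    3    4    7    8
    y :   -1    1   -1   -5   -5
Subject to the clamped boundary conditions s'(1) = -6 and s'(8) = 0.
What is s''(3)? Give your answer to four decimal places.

Let m_i = s''(x_i). Step sizes h_i = 2, 1, 3, 1; slopes of the chords Δ_i = (y_(i+1) - y_i)/h_i = 1, -2, -4/3, 0.
  2·m_0 + 6·m_1 + 1·m_2 = 6(Δ_1 - Δ_0) = -18
  1·m_1 + 8·m_2 + 3·m_3 = 6(Δ_2 - Δ_1) = 4
  3·m_2 + 8·m_3 + 1·m_4 = 6(Δ_3 - Δ_2) = 8
Clamped end conditions give two more equations: 2h_0·m_0 + h_0·m_1 = 6(Δ_0 - s'(1)) = 42 and h_3·m_3 + 2h_3·m_4 = 6(s'(8) - Δ_3) = 0.
Forward elimination and back-substitution give m_0 = 959/66, m_1 = -266/33, m_2 = 43/33, m_3 = 6/11, m_4 = -3/11.

-8.0606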